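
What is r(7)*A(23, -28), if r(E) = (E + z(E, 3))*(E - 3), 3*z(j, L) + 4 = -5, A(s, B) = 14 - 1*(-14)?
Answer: 448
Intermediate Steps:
A(s, B) = 28 (A(s, B) = 14 + 14 = 28)
z(j, L) = -3 (z(j, L) = -4/3 + (⅓)*(-5) = -4/3 - 5/3 = -3)
r(E) = (-3 + E)² (r(E) = (E - 3)*(E - 3) = (-3 + E)*(-3 + E) = (-3 + E)²)
r(7)*A(23, -28) = (9 + 7² - 6*7)*28 = (9 + 49 - 42)*28 = 16*28 = 448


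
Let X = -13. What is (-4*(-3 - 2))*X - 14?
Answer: -274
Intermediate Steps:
(-4*(-3 - 2))*X - 14 = -4*(-3 - 2)*(-13) - 14 = -4*(-5)*(-13) - 14 = 20*(-13) - 14 = -260 - 14 = -274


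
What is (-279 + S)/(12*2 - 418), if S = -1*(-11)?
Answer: 134/197 ≈ 0.68020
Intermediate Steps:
S = 11
(-279 + S)/(12*2 - 418) = (-279 + 11)/(12*2 - 418) = -268/(24 - 418) = -268/(-394) = -268*(-1/394) = 134/197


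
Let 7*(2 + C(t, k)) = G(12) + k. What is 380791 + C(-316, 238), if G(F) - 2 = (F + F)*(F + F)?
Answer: 2666339/7 ≈ 3.8091e+5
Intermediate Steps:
G(F) = 2 + 4*F² (G(F) = 2 + (F + F)*(F + F) = 2 + (2*F)*(2*F) = 2 + 4*F²)
C(t, k) = 564/7 + k/7 (C(t, k) = -2 + ((2 + 4*12²) + k)/7 = -2 + ((2 + 4*144) + k)/7 = -2 + ((2 + 576) + k)/7 = -2 + (578 + k)/7 = -2 + (578/7 + k/7) = 564/7 + k/7)
380791 + C(-316, 238) = 380791 + (564/7 + (⅐)*238) = 380791 + (564/7 + 34) = 380791 + 802/7 = 2666339/7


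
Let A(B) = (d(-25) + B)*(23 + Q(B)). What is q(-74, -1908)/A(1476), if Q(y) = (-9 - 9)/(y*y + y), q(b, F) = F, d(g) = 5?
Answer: -231085512/4125504701 ≈ -0.056014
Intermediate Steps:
Q(y) = -18/(y + y²) (Q(y) = -18/(y² + y) = -18/(y + y²))
A(B) = (5 + B)*(23 - 18/(B*(1 + B)))
q(-74, -1908)/A(1476) = -1908*1476*(1 + 1476)/(-90 + 23*1476³ + 97*1476 + 138*1476²) = -1908*2180052/(-90 + 23*3215578176 + 143172 + 138*2178576) = -1908*2180052/(-90 + 73958298048 + 143172 + 300643488) = -1908/((1/1476)*(1/1477)*74259084618) = -1908/4125504701/121114 = -1908*121114/4125504701 = -231085512/4125504701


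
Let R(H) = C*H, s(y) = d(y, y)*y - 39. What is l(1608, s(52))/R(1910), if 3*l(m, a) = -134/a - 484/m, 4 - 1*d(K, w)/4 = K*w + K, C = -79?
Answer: 69213187/104171548349700 ≈ 6.6441e-7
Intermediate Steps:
d(K, w) = 16 - 4*K - 4*K*w (d(K, w) = 16 - 4*(K*w + K) = 16 - 4*(K + K*w) = 16 + (-4*K - 4*K*w) = 16 - 4*K - 4*K*w)
s(y) = -39 + y*(16 - 4*y - 4*y**2) (s(y) = (16 - 4*y - 4*y*y)*y - 39 = (16 - 4*y - 4*y**2)*y - 39 = y*(16 - 4*y - 4*y**2) - 39 = -39 + y*(16 - 4*y - 4*y**2))
l(m, a) = -484/(3*m) - 134/(3*a) (l(m, a) = (-134/a - 484/m)/3 = (-484/m - 134/a)/3 = -484/(3*m) - 134/(3*a))
R(H) = -79*H
l(1608, s(52))/R(1910) = (-484/3/1608 - 134/(3*(-39 - 4*52*(-4 + 52 + 52**2))))/((-79*1910)) = (-484/3*1/1608 - 134/(3*(-39 - 4*52*(-4 + 52 + 2704))))/(-150890) = (-121/1206 - 134/(3*(-39 - 4*52*2752)))*(-1/150890) = (-121/1206 - 134/(3*(-39 - 572416)))*(-1/150890) = (-121/1206 - 134/3/(-572455))*(-1/150890) = (-121/1206 - 134/3*(-1/572455))*(-1/150890) = (-121/1206 + 134/1717365)*(-1/150890) = -69213187/690380730*(-1/150890) = 69213187/104171548349700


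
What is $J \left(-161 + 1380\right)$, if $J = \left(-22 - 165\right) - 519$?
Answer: $-860614$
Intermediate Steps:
$J = -706$ ($J = -187 - 519 = -706$)
$J \left(-161 + 1380\right) = - 706 \left(-161 + 1380\right) = \left(-706\right) 1219 = -860614$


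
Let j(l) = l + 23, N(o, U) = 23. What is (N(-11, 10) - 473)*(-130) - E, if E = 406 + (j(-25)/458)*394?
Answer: 13303920/229 ≈ 58096.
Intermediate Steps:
j(l) = 23 + l
E = 92580/229 (E = 406 + ((23 - 25)/458)*394 = 406 - 2*1/458*394 = 406 - 1/229*394 = 406 - 394/229 = 92580/229 ≈ 404.28)
(N(-11, 10) - 473)*(-130) - E = (23 - 473)*(-130) - 1*92580/229 = -450*(-130) - 92580/229 = 58500 - 92580/229 = 13303920/229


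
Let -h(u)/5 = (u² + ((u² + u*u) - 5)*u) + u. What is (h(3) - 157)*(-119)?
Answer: 49028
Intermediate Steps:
h(u) = -5*u - 5*u² - 5*u*(-5 + 2*u²) (h(u) = -5*((u² + ((u² + u*u) - 5)*u) + u) = -5*((u² + ((u² + u²) - 5)*u) + u) = -5*((u² + (2*u² - 5)*u) + u) = -5*((u² + (-5 + 2*u²)*u) + u) = -5*((u² + u*(-5 + 2*u²)) + u) = -5*(u + u² + u*(-5 + 2*u²)) = -5*u - 5*u² - 5*u*(-5 + 2*u²))
(h(3) - 157)*(-119) = (5*3*(4 - 1*3 - 2*3²) - 157)*(-119) = (5*3*(4 - 3 - 2*9) - 157)*(-119) = (5*3*(4 - 3 - 18) - 157)*(-119) = (5*3*(-17) - 157)*(-119) = (-255 - 157)*(-119) = -412*(-119) = 49028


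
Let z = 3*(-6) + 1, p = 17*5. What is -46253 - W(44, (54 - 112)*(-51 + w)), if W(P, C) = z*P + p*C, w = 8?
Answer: -257495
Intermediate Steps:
p = 85
z = -17 (z = -18 + 1 = -17)
W(P, C) = -17*P + 85*C
-46253 - W(44, (54 - 112)*(-51 + w)) = -46253 - (-17*44 + 85*((54 - 112)*(-51 + 8))) = -46253 - (-748 + 85*(-58*(-43))) = -46253 - (-748 + 85*2494) = -46253 - (-748 + 211990) = -46253 - 1*211242 = -46253 - 211242 = -257495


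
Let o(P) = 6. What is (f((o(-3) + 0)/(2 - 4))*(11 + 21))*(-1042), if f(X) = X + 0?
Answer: 100032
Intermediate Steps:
f(X) = X
(f((o(-3) + 0)/(2 - 4))*(11 + 21))*(-1042) = (((6 + 0)/(2 - 4))*(11 + 21))*(-1042) = ((6/(-2))*32)*(-1042) = ((6*(-1/2))*32)*(-1042) = -3*32*(-1042) = -96*(-1042) = 100032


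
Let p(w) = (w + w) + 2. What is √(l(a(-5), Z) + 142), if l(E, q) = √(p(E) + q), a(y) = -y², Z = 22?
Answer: √(142 + I*√26) ≈ 11.918 + 0.2139*I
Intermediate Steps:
p(w) = 2 + 2*w (p(w) = 2*w + 2 = 2 + 2*w)
l(E, q) = √(2 + q + 2*E) (l(E, q) = √((2 + 2*E) + q) = √(2 + q + 2*E))
√(l(a(-5), Z) + 142) = √(√(2 + 22 + 2*(-1*(-5)²)) + 142) = √(√(2 + 22 + 2*(-1*25)) + 142) = √(√(2 + 22 + 2*(-25)) + 142) = √(√(2 + 22 - 50) + 142) = √(√(-26) + 142) = √(I*√26 + 142) = √(142 + I*√26)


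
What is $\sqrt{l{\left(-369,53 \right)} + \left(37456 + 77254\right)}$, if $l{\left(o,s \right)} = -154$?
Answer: $2 \sqrt{28639} \approx 338.46$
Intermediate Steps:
$\sqrt{l{\left(-369,53 \right)} + \left(37456 + 77254\right)} = \sqrt{-154 + \left(37456 + 77254\right)} = \sqrt{-154 + 114710} = \sqrt{114556} = 2 \sqrt{28639}$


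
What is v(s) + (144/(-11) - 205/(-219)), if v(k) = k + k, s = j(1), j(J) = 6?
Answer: -373/2409 ≈ -0.15484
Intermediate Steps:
s = 6
v(k) = 2*k
v(s) + (144/(-11) - 205/(-219)) = 2*6 + (144/(-11) - 205/(-219)) = 12 + (144*(-1/11) - 205*(-1/219)) = 12 + (-144/11 + 205/219) = 12 - 29281/2409 = -373/2409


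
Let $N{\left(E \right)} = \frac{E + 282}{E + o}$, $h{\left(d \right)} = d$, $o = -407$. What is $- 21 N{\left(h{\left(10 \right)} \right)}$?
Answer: $\frac{6132}{397} \approx 15.446$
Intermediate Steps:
$N{\left(E \right)} = \frac{282 + E}{-407 + E}$ ($N{\left(E \right)} = \frac{E + 282}{E - 407} = \frac{282 + E}{-407 + E}$)
$- 21 N{\left(h{\left(10 \right)} \right)} = - 21 \frac{282 + 10}{-407 + 10} = - 21 \frac{1}{-397} \cdot 292 = - 21 \left(\left(- \frac{1}{397}\right) 292\right) = \left(-21\right) \left(- \frac{292}{397}\right) = \frac{6132}{397}$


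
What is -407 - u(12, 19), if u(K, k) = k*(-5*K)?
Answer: 733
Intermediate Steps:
u(K, k) = -5*K*k
-407 - u(12, 19) = -407 - (-5)*12*19 = -407 - 1*(-1140) = -407 + 1140 = 733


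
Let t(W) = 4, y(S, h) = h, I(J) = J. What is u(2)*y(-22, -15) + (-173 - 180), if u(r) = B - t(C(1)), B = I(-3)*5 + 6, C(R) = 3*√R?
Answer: -158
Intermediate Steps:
B = -9 (B = -3*5 + 6 = -15 + 6 = -9)
u(r) = -13 (u(r) = -9 - 1*4 = -9 - 4 = -13)
u(2)*y(-22, -15) + (-173 - 180) = -13*(-15) + (-173 - 180) = 195 - 353 = -158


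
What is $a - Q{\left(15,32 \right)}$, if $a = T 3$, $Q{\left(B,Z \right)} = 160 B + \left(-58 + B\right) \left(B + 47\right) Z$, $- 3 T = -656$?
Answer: $83568$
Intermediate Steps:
$T = \frac{656}{3}$ ($T = \left(- \frac{1}{3}\right) \left(-656\right) = \frac{656}{3} \approx 218.67$)
$Q{\left(B,Z \right)} = 160 B + Z \left(-58 + B\right) \left(47 + B\right)$ ($Q{\left(B,Z \right)} = 160 B + \left(-58 + B\right) \left(47 + B\right) Z = 160 B + Z \left(-58 + B\right) \left(47 + B\right)$)
$a = 656$ ($a = \frac{656}{3} \cdot 3 = 656$)
$a - Q{\left(15,32 \right)} = 656 - \left(\left(-2726\right) 32 + 160 \cdot 15 + 32 \cdot 15^{2} - 165 \cdot 32\right) = 656 - \left(-87232 + 2400 + 32 \cdot 225 - 5280\right) = 656 - \left(-87232 + 2400 + 7200 - 5280\right) = 656 - -82912 = 656 + 82912 = 83568$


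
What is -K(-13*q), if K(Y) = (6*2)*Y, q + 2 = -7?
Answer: -1404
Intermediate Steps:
q = -9 (q = -2 - 7 = -9)
K(Y) = 12*Y
-K(-13*q) = -12*(-13*(-9)) = -12*117 = -1*1404 = -1404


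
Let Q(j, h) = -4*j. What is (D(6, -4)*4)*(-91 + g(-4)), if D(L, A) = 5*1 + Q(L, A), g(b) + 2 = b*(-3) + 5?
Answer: 5776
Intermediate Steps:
g(b) = 3 - 3*b (g(b) = -2 + (b*(-3) + 5) = -2 + (-3*b + 5) = -2 + (5 - 3*b) = 3 - 3*b)
D(L, A) = 5 - 4*L (D(L, A) = 5*1 - 4*L = 5 - 4*L)
(D(6, -4)*4)*(-91 + g(-4)) = ((5 - 4*6)*4)*(-91 + (3 - 3*(-4))) = ((5 - 24)*4)*(-91 + (3 + 12)) = (-19*4)*(-91 + 15) = -76*(-76) = 5776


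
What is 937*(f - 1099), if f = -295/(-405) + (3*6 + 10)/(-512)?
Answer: -10670037839/10368 ≈ -1.0291e+6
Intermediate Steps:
f = 6985/10368 (f = -295*(-1/405) + (18 + 10)*(-1/512) = 59/81 + 28*(-1/512) = 59/81 - 7/128 = 6985/10368 ≈ 0.67371)
937*(f - 1099) = 937*(6985/10368 - 1099) = 937*(-11387447/10368) = -10670037839/10368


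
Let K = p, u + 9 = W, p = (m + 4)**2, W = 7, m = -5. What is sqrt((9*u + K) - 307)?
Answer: 18*I ≈ 18.0*I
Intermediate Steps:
p = 1 (p = (-5 + 4)**2 = (-1)**2 = 1)
u = -2 (u = -9 + 7 = -2)
K = 1
sqrt((9*u + K) - 307) = sqrt((9*(-2) + 1) - 307) = sqrt((-18 + 1) - 307) = sqrt(-17 - 307) = sqrt(-324) = 18*I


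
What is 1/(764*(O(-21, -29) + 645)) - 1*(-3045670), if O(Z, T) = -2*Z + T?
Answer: 1531094857041/502712 ≈ 3.0457e+6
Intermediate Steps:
O(Z, T) = T - 2*Z
1/(764*(O(-21, -29) + 645)) - 1*(-3045670) = 1/(764*((-29 - 2*(-21)) + 645)) - 1*(-3045670) = 1/(764*((-29 + 42) + 645)) + 3045670 = 1/(764*(13 + 645)) + 3045670 = 1/(764*658) + 3045670 = 1/502712 + 3045670 = 1531094857041/502712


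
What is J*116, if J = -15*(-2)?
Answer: 3480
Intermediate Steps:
J = 30
J*116 = 30*116 = 3480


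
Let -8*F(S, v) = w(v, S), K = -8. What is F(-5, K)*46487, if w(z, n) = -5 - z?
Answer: -139461/8 ≈ -17433.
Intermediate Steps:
F(S, v) = 5/8 + v/8 (F(S, v) = -(-5 - v)/8 = 5/8 + v/8)
F(-5, K)*46487 = (5/8 + (⅛)*(-8))*46487 = (5/8 - 1)*46487 = -3/8*46487 = -139461/8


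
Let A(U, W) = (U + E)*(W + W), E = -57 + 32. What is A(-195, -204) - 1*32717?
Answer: 57043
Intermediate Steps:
E = -25
A(U, W) = 2*W*(-25 + U) (A(U, W) = (U - 25)*(W + W) = (-25 + U)*(2*W) = 2*W*(-25 + U))
A(-195, -204) - 1*32717 = 2*(-204)*(-25 - 195) - 1*32717 = 2*(-204)*(-220) - 32717 = 89760 - 32717 = 57043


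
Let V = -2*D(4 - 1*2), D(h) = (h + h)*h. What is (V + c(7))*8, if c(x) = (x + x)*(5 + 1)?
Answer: 544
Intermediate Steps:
D(h) = 2*h**2 (D(h) = (2*h)*h = 2*h**2)
c(x) = 12*x (c(x) = (2*x)*6 = 12*x)
V = -16 (V = -4*(4 - 1*2)**2 = -4*(4 - 2)**2 = -4*2**2 = -4*4 = -2*8 = -16)
(V + c(7))*8 = (-16 + 12*7)*8 = (-16 + 84)*8 = 68*8 = 544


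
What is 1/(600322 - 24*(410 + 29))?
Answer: 1/589786 ≈ 1.6955e-6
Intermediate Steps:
1/(600322 - 24*(410 + 29)) = 1/(600322 - 24*439) = 1/(600322 - 10536) = 1/589786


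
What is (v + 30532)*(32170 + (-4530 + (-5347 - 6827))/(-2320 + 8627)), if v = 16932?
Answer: 566439524912/371 ≈ 1.5268e+9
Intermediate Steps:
(v + 30532)*(32170 + (-4530 + (-5347 - 6827))/(-2320 + 8627)) = (16932 + 30532)*(32170 + (-4530 + (-5347 - 6827))/(-2320 + 8627)) = 47464*(32170 + (-4530 - 12174)/6307) = 47464*(32170 - 16704*1/6307) = 47464*(32170 - 16704/6307) = 47464*(202879486/6307) = 566439524912/371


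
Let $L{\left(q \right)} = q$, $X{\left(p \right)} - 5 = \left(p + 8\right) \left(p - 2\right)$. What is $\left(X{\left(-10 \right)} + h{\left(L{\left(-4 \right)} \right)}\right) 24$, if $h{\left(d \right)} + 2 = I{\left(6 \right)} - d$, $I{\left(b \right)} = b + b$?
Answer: $1032$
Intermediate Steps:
$I{\left(b \right)} = 2 b$
$X{\left(p \right)} = 5 + \left(-2 + p\right) \left(8 + p\right)$ ($X{\left(p \right)} = 5 + \left(p + 8\right) \left(p - 2\right) = 5 + \left(8 + p\right) \left(-2 + p\right) = 5 + \left(-2 + p\right) \left(8 + p\right)$)
$h{\left(d \right)} = 10 - d$ ($h{\left(d \right)} = -2 - \left(-12 + d\right) = 10 - d$)
$\left(X{\left(-10 \right)} + h{\left(L{\left(-4 \right)} \right)}\right) 24 = \left(\left(-11 + \left(-10\right)^{2} + 6 \left(-10\right)\right) + \left(10 - -4\right)\right) 24 = \left(\left(-11 + 100 - 60\right) + \left(10 + 4\right)\right) 24 = \left(29 + 14\right) 24 = 43 \cdot 24 = 1032$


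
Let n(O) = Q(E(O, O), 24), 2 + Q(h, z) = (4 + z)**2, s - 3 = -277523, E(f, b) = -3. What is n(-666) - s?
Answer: 278302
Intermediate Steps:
s = -277520 (s = 3 - 277523 = -277520)
Q(h, z) = -2 + (4 + z)**2
n(O) = 782 (n(O) = -2 + (4 + 24)**2 = -2 + 28**2 = -2 + 784 = 782)
n(-666) - s = 782 - 1*(-277520) = 782 + 277520 = 278302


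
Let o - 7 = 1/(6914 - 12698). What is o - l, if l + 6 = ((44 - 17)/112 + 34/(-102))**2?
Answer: 353466863/27207936 ≈ 12.991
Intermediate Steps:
l = -676415/112896 (l = -6 + ((44 - 17)/112 + 34/(-102))**2 = -6 + (27*(1/112) + 34*(-1/102))**2 = -6 + (27/112 - 1/3)**2 = -6 + (-31/336)**2 = -6 + 961/112896 = -676415/112896 ≈ -5.9915)
o = 40487/5784 (o = 7 + 1/(6914 - 12698) = 7 + 1/(-5784) = 7 - 1/5784 = 40487/5784 ≈ 6.9998)
o - l = 40487/5784 - 1*(-676415/112896) = 40487/5784 + 676415/112896 = 353466863/27207936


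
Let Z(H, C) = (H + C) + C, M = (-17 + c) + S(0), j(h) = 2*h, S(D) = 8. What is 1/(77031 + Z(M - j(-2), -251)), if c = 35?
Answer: 1/76559 ≈ 1.3062e-5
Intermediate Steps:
M = 26 (M = (-17 + 35) + 8 = 18 + 8 = 26)
Z(H, C) = H + 2*C (Z(H, C) = (C + H) + C = H + 2*C)
1/(77031 + Z(M - j(-2), -251)) = 1/(77031 + ((26 - 2*(-2)) + 2*(-251))) = 1/(77031 + ((26 - 1*(-4)) - 502)) = 1/(77031 + ((26 + 4) - 502)) = 1/(77031 + (30 - 502)) = 1/(77031 - 472) = 1/76559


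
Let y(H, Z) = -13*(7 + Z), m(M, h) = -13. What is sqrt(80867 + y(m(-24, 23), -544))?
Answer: 2*sqrt(21962) ≈ 296.39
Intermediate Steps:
y(H, Z) = -91 - 13*Z
sqrt(80867 + y(m(-24, 23), -544)) = sqrt(80867 + (-91 - 13*(-544))) = sqrt(80867 + (-91 + 7072)) = sqrt(80867 + 6981) = sqrt(87848) = 2*sqrt(21962)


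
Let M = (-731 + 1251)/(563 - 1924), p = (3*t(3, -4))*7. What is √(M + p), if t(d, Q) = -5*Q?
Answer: 10*√7772671/1361 ≈ 20.485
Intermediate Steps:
p = 420 (p = (3*(-5*(-4)))*7 = (3*20)*7 = 60*7 = 420)
M = -520/1361 (M = 520/(-1361) = 520*(-1/1361) = -520/1361 ≈ -0.38207)
√(M + p) = √(-520/1361 + 420) = √(571100/1361) = 10*√7772671/1361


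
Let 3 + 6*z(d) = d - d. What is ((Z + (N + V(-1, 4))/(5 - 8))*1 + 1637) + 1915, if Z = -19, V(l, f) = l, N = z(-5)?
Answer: 7067/2 ≈ 3533.5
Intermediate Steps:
z(d) = -½ (z(d) = -½ + (d - d)/6 = -½ + (⅙)*0 = -½ + 0 = -½)
N = -½ ≈ -0.50000
((Z + (N + V(-1, 4))/(5 - 8))*1 + 1637) + 1915 = ((-19 + (-½ - 1)/(5 - 8))*1 + 1637) + 1915 = ((-19 - 3/2/(-3))*1 + 1637) + 1915 = ((-19 - 3/2*(-⅓))*1 + 1637) + 1915 = ((-19 + ½)*1 + 1637) + 1915 = (-37/2*1 + 1637) + 1915 = (-37/2 + 1637) + 1915 = 3237/2 + 1915 = 7067/2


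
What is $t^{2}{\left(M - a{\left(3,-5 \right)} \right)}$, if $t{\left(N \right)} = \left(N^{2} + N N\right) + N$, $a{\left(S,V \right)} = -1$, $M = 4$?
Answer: $3025$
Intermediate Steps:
$t{\left(N \right)} = N + 2 N^{2}$ ($t{\left(N \right)} = \left(N^{2} + N^{2}\right) + N = 2 N^{2} + N = N + 2 N^{2}$)
$t^{2}{\left(M - a{\left(3,-5 \right)} \right)} = \left(\left(4 - -1\right) \left(1 + 2 \left(4 - -1\right)\right)\right)^{2} = \left(\left(4 + 1\right) \left(1 + 2 \left(4 + 1\right)\right)\right)^{2} = \left(5 \left(1 + 2 \cdot 5\right)\right)^{2} = \left(5 \left(1 + 10\right)\right)^{2} = \left(5 \cdot 11\right)^{2} = 55^{2} = 3025$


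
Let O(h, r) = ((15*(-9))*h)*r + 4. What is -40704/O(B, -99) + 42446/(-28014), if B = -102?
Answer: -14180802235/9547353291 ≈ -1.4853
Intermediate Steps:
O(h, r) = 4 - 135*h*r (O(h, r) = (-135*h)*r + 4 = -135*h*r + 4 = 4 - 135*h*r)
-40704/O(B, -99) + 42446/(-28014) = -40704/(4 - 135*(-102)*(-99)) + 42446/(-28014) = -40704/(4 - 1363230) + 42446*(-1/28014) = -40704/(-1363226) - 21223/14007 = -40704*(-1/1363226) - 21223/14007 = 20352/681613 - 21223/14007 = -14180802235/9547353291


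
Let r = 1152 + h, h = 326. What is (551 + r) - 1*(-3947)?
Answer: 5976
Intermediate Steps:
r = 1478 (r = 1152 + 326 = 1478)
(551 + r) - 1*(-3947) = (551 + 1478) - 1*(-3947) = 2029 + 3947 = 5976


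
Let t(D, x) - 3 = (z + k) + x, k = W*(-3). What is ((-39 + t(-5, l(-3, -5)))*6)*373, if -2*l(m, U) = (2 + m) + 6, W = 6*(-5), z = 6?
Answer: 128685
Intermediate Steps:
W = -30
k = 90 (k = -30*(-3) = 90)
l(m, U) = -4 - m/2 (l(m, U) = -((2 + m) + 6)/2 = -(8 + m)/2 = -4 - m/2)
t(D, x) = 99 + x (t(D, x) = 3 + ((6 + 90) + x) = 3 + (96 + x) = 99 + x)
((-39 + t(-5, l(-3, -5)))*6)*373 = ((-39 + (99 + (-4 - 1/2*(-3))))*6)*373 = ((-39 + (99 + (-4 + 3/2)))*6)*373 = ((-39 + (99 - 5/2))*6)*373 = ((-39 + 193/2)*6)*373 = ((115/2)*6)*373 = 345*373 = 128685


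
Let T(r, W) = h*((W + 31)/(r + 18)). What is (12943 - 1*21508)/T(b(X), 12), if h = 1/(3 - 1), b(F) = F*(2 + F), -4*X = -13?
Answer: -4804965/344 ≈ -13968.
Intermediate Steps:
X = 13/4 (X = -¼*(-13) = 13/4 ≈ 3.2500)
h = ½ (h = 1/2 = ½ ≈ 0.50000)
T(r, W) = (31 + W)/(2*(18 + r)) (T(r, W) = ((W + 31)/(r + 18))/2 = ((31 + W)/(18 + r))/2 = (31 + W)/(2*(18 + r)))
(12943 - 1*21508)/T(b(X), 12) = (12943 - 1*21508)/(((31 + 12)/(2*(18 + 13*(2 + 13/4)/4)))) = (12943 - 21508)/(((½)*43/(18 + (13/4)*(21/4)))) = -8565/((½)*43/(18 + 273/16)) = -8565/((½)*43/(561/16)) = -8565/((½)*(16/561)*43) = -8565/344/561 = -8565*561/344 = -4804965/344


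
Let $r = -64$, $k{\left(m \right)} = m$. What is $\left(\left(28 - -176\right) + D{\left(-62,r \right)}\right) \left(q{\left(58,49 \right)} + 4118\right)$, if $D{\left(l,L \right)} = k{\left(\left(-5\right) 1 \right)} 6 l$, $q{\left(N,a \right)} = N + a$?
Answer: $8720400$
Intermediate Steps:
$D{\left(l,L \right)} = - 30 l$ ($D{\left(l,L \right)} = \left(-5\right) 1 \cdot 6 l = \left(-5\right) 6 l = - 30 l$)
$\left(\left(28 - -176\right) + D{\left(-62,r \right)}\right) \left(q{\left(58,49 \right)} + 4118\right) = \left(\left(28 - -176\right) - -1860\right) \left(\left(58 + 49\right) + 4118\right) = \left(\left(28 + 176\right) + 1860\right) \left(107 + 4118\right) = \left(204 + 1860\right) 4225 = 2064 \cdot 4225 = 8720400$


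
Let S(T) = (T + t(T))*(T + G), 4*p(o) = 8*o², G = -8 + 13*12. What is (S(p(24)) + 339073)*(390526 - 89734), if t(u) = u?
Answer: 1002922644216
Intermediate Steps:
G = 148 (G = -8 + 156 = 148)
p(o) = 2*o² (p(o) = (8*o²)/4 = 2*o²)
S(T) = 2*T*(148 + T) (S(T) = (T + T)*(T + 148) = (2*T)*(148 + T) = 2*T*(148 + T))
(S(p(24)) + 339073)*(390526 - 89734) = (2*(2*24²)*(148 + 2*24²) + 339073)*(390526 - 89734) = (2*(2*576)*(148 + 2*576) + 339073)*300792 = (2*1152*(148 + 1152) + 339073)*300792 = (2*1152*1300 + 339073)*300792 = (2995200 + 339073)*300792 = 3334273*300792 = 1002922644216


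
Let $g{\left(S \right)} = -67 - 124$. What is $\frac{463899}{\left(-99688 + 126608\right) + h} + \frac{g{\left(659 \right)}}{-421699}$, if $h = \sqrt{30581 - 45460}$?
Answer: $\frac{1755461152406403}{101868601551007} - \frac{154633 i \sqrt{14879}}{241567093} \approx 17.233 - 0.078082 i$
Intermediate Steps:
$h = i \sqrt{14879}$ ($h = \sqrt{-14879} = i \sqrt{14879} \approx 121.98 i$)
$g{\left(S \right)} = -191$
$\frac{463899}{\left(-99688 + 126608\right) + h} + \frac{g{\left(659 \right)}}{-421699} = \frac{463899}{\left(-99688 + 126608\right) + i \sqrt{14879}} - \frac{191}{-421699} = \frac{463899}{26920 + i \sqrt{14879}} - - \frac{191}{421699} = \frac{463899}{26920 + i \sqrt{14879}} + \frac{191}{421699} = \frac{191}{421699} + \frac{463899}{26920 + i \sqrt{14879}}$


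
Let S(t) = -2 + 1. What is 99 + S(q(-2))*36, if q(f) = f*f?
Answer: 63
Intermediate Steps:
q(f) = f²
S(t) = -1
99 + S(q(-2))*36 = 99 - 1*36 = 99 - 36 = 63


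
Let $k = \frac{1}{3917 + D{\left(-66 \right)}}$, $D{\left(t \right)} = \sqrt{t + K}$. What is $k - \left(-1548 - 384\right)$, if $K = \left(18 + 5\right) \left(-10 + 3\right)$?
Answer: $\frac{29642904029}{15343116} - \frac{i \sqrt{227}}{15343116} \approx 1932.0 - 9.8197 \cdot 10^{-7} i$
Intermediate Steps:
$K = -161$ ($K = 23 \left(-7\right) = -161$)
$D{\left(t \right)} = \sqrt{-161 + t}$ ($D{\left(t \right)} = \sqrt{t - 161} = \sqrt{-161 + t}$)
$k = \frac{1}{3917 + i \sqrt{227}}$ ($k = \frac{1}{3917 + \sqrt{-161 - 66}} = \frac{1}{3917 + \sqrt{-227}} = \frac{1}{3917 + i \sqrt{227}} \approx 0.00025529 - 9.82 \cdot 10^{-7} i$)
$k - \left(-1548 - 384\right) = \left(\frac{3917}{15343116} - \frac{i \sqrt{227}}{15343116}\right) - \left(-1548 - 384\right) = \left(\frac{3917}{15343116} - \frac{i \sqrt{227}}{15343116}\right) - -1932 = \left(\frac{3917}{15343116} - \frac{i \sqrt{227}}{15343116}\right) + 1932 = \frac{29642904029}{15343116} - \frac{i \sqrt{227}}{15343116}$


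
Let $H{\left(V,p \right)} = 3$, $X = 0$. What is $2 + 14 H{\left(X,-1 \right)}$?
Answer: $44$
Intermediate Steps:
$2 + 14 H{\left(X,-1 \right)} = 2 + 14 \cdot 3 = 2 + 42 = 44$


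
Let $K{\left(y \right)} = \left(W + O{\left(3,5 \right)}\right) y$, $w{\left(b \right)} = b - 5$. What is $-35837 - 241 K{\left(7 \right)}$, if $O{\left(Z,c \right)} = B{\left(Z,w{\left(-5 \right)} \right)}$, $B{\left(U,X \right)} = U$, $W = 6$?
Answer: $-51020$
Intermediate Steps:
$w{\left(b \right)} = -5 + b$
$O{\left(Z,c \right)} = Z$
$K{\left(y \right)} = 9 y$ ($K{\left(y \right)} = \left(6 + 3\right) y = 9 y$)
$-35837 - 241 K{\left(7 \right)} = -35837 - 241 \cdot 9 \cdot 7 = -35837 - 241 \cdot 63 = -35837 - 15183 = -51020$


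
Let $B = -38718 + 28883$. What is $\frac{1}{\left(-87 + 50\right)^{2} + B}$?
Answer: $- \frac{1}{8466} \approx -0.00011812$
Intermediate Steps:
$B = -9835$
$\frac{1}{\left(-87 + 50\right)^{2} + B} = \frac{1}{\left(-87 + 50\right)^{2} - 9835} = \frac{1}{\left(-37\right)^{2} - 9835} = \frac{1}{1369 - 9835} = \frac{1}{-8466} = - \frac{1}{8466}$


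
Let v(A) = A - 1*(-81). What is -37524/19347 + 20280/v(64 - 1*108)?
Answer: 130322924/238613 ≈ 546.17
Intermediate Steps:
v(A) = 81 + A (v(A) = A + 81 = 81 + A)
-37524/19347 + 20280/v(64 - 1*108) = -37524/19347 + 20280/(81 + (64 - 1*108)) = -37524*1/19347 + 20280/(81 + (64 - 108)) = -12508/6449 + 20280/(81 - 44) = -12508/6449 + 20280/37 = 130322924/238613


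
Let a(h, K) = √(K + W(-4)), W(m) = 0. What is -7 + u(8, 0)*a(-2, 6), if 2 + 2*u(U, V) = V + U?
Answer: -7 + 3*√6 ≈ 0.34847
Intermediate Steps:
u(U, V) = -1 + U/2 + V/2 (u(U, V) = -1 + (V + U)/2 = -1 + (U + V)/2 = -1 + (U/2 + V/2) = -1 + U/2 + V/2)
a(h, K) = √K (a(h, K) = √(K + 0) = √K)
-7 + u(8, 0)*a(-2, 6) = -7 + (-1 + (½)*8 + (½)*0)*√6 = -7 + (-1 + 4 + 0)*√6 = -7 + 3*√6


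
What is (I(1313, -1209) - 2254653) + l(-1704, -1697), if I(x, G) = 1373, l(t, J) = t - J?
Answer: -2253287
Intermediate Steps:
(I(1313, -1209) - 2254653) + l(-1704, -1697) = (1373 - 2254653) + (-1704 - 1*(-1697)) = -2253280 + (-1704 + 1697) = -2253280 - 7 = -2253287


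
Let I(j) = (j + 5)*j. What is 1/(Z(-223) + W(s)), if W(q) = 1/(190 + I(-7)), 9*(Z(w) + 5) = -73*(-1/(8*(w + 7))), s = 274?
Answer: -264384/1321865 ≈ -0.20001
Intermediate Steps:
Z(w) = -5 - 73/(9*(-56 - 8*w)) (Z(w) = -5 + (-73*(-1/(8*(w + 7))))/9 = -5 + (-73*(-1/(8*(7 + w))))/9 = -5 + (-73/(-56 - 8*w))/9 = -5 - 73/(9*(-56 - 8*w)))
I(j) = j*(5 + j) (I(j) = (5 + j)*j = j*(5 + j))
W(q) = 1/204 (W(q) = 1/(190 - 7*(5 - 7)) = 1/(190 - 7*(-2)) = 1/(190 + 14) = 1/204)
1/(Z(-223) + W(s)) = 1/((-2447 - 360*(-223))/(72*(7 - 223)) + 1/204) = 1/((1/72)*(-2447 + 80280)/(-216) + 1/204) = 1/((1/72)*(-1/216)*77833 + 1/204) = 1/(-77833/15552 + 1/204) = 1/(-1321865/264384) = -264384/1321865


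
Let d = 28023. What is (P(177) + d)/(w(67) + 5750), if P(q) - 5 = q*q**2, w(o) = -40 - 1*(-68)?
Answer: 5573261/5778 ≈ 964.57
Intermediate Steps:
w(o) = 28 (w(o) = -40 + 68 = 28)
P(q) = 5 + q**3 (P(q) = 5 + q*q**2 = 5 + q**3)
(P(177) + d)/(w(67) + 5750) = ((5 + 177**3) + 28023)/(28 + 5750) = ((5 + 5545233) + 28023)/5778 = (5545238 + 28023)*(1/5778) = 5573261*(1/5778) = 5573261/5778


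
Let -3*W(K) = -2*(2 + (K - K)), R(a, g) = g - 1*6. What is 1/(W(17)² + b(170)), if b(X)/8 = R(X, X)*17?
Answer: 9/200752 ≈ 4.4831e-5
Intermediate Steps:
R(a, g) = -6 + g (R(a, g) = g - 6 = -6 + g)
b(X) = -816 + 136*X (b(X) = 8*((-6 + X)*17) = 8*(-102 + 17*X) = -816 + 136*X)
W(K) = 4/3 (W(K) = -(-2)*(2 + (K - K))/3 = -(-2)*(2 + 0)/3 = -(-2)*2/3 = -⅓*(-4) = 4/3)
1/(W(17)² + b(170)) = 1/((4/3)² + (-816 + 136*170)) = 1/(16/9 + (-816 + 23120)) = 1/(16/9 + 22304) = 1/(200752/9) = 9/200752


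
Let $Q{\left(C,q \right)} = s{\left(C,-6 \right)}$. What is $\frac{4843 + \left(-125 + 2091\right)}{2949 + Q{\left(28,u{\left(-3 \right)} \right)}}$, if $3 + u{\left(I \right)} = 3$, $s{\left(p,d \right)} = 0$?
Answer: $\frac{6809}{2949} \approx 2.3089$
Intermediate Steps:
$u{\left(I \right)} = 0$ ($u{\left(I \right)} = -3 + 3 = 0$)
$Q{\left(C,q \right)} = 0$
$\frac{4843 + \left(-125 + 2091\right)}{2949 + Q{\left(28,u{\left(-3 \right)} \right)}} = \frac{4843 + \left(-125 + 2091\right)}{2949 + 0} = \frac{4843 + 1966}{2949} = 6809 \cdot \frac{1}{2949} = \frac{6809}{2949}$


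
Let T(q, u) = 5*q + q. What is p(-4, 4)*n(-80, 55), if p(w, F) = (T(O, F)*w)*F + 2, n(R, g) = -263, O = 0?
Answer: -526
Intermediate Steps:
T(q, u) = 6*q
p(w, F) = 2 (p(w, F) = ((6*0)*w)*F + 2 = (0*w)*F + 2 = 0*F + 2 = 0 + 2 = 2)
p(-4, 4)*n(-80, 55) = 2*(-263) = -526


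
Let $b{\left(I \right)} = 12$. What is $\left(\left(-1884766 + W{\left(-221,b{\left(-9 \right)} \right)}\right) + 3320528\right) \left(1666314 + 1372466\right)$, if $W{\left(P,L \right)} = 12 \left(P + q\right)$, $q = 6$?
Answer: $4355124797960$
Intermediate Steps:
$W{\left(P,L \right)} = 72 + 12 P$ ($W{\left(P,L \right)} = 12 \left(P + 6\right) = 12 \left(6 + P\right) = 72 + 12 P$)
$\left(\left(-1884766 + W{\left(-221,b{\left(-9 \right)} \right)}\right) + 3320528\right) \left(1666314 + 1372466\right) = \left(\left(-1884766 + \left(72 + 12 \left(-221\right)\right)\right) + 3320528\right) \left(1666314 + 1372466\right) = \left(\left(-1884766 + \left(72 - 2652\right)\right) + 3320528\right) 3038780 = \left(\left(-1884766 - 2580\right) + 3320528\right) 3038780 = \left(-1887346 + 3320528\right) 3038780 = 1433182 \cdot 3038780 = 4355124797960$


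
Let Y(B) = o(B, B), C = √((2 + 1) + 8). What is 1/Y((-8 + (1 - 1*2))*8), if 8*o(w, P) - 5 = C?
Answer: 20/7 - 4*√11/7 ≈ 0.96193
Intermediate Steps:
C = √11 (C = √(3 + 8) = √11 ≈ 3.3166)
o(w, P) = 5/8 + √11/8
Y(B) = 5/8 + √11/8
1/Y((-8 + (1 - 1*2))*8) = 1/(5/8 + √11/8)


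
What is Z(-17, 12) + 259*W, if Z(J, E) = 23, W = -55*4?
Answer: -56957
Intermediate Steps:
W = -220
Z(-17, 12) + 259*W = 23 + 259*(-220) = 23 - 56980 = -56957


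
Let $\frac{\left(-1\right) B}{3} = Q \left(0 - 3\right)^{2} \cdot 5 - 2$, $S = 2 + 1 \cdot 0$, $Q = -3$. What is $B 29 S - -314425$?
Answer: $338263$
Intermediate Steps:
$S = 2$ ($S = 2 + 0 = 2$)
$B = 411$ ($B = - 3 \left(- 3 \left(0 - 3\right)^{2} \cdot 5 - 2\right) = - 3 \left(- 3 \left(-3\right)^{2} \cdot 5 - 2\right) = - 3 \left(\left(-3\right) 9 \cdot 5 - 2\right) = - 3 \left(\left(-27\right) 5 - 2\right) = - 3 \left(-135 - 2\right) = \left(-3\right) \left(-137\right) = 411$)
$B 29 S - -314425 = 411 \cdot 29 \cdot 2 - -314425 = 11919 \cdot 2 + 314425 = 23838 + 314425 = 338263$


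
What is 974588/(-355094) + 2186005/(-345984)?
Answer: -556714557031/61428421248 ≈ -9.0628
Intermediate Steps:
974588/(-355094) + 2186005/(-345984) = 974588*(-1/355094) + 2186005*(-1/345984) = -487294/177547 - 2186005/345984 = -556714557031/61428421248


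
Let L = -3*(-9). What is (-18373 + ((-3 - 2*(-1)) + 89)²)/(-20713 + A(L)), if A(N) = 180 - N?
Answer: 10629/20560 ≈ 0.51697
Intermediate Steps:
L = 27
(-18373 + ((-3 - 2*(-1)) + 89)²)/(-20713 + A(L)) = (-18373 + ((-3 - 2*(-1)) + 89)²)/(-20713 + (180 - 1*27)) = (-18373 + ((-3 + 2) + 89)²)/(-20713 + (180 - 27)) = (-18373 + (-1 + 89)²)/(-20713 + 153) = (-18373 + 88²)/(-20560) = (-18373 + 7744)*(-1/20560) = -10629*(-1/20560) = 10629/20560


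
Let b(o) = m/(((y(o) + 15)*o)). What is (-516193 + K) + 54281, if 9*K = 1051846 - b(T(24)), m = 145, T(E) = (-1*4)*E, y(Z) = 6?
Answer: -6260409647/18144 ≈ -3.4504e+5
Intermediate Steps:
T(E) = -4*E
b(o) = 145/(21*o) (b(o) = 145/(((6 + 15)*o)) = 145/((21*o)) = 145*(1/(21*o)) = 145/(21*o))
K = 2120521681/18144 (K = (1051846 - 145/(21*((-4*24))))/9 = (1051846 - 145/(21*(-96)))/9 = (1051846 - 145*(-1)/(21*96))/9 = (1051846 - 1*(-145/2016))/9 = (1051846 + 145/2016)/9 = (1/9)*(2120521681/2016) = 2120521681/18144 ≈ 1.1687e+5)
(-516193 + K) + 54281 = (-516193 + 2120521681/18144) + 54281 = -7245284111/18144 + 54281 = -6260409647/18144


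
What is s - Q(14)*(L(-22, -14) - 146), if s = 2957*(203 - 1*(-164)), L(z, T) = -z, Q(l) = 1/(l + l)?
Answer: 7596564/7 ≈ 1.0852e+6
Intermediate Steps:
Q(l) = 1/(2*l)
s = 1085219 (s = 2957*(203 + 164) = 2957*367 = 1085219)
s - Q(14)*(L(-22, -14) - 146) = 1085219 - (½)/14*(-1*(-22) - 146) = 1085219 - (½)*(1/14)*(22 - 146) = 1085219 - (-124)/28 = 1085219 - 1*(-31/7) = 1085219 + 31/7 = 7596564/7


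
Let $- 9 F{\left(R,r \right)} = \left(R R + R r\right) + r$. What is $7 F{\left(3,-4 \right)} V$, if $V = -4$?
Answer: $- \frac{196}{9} \approx -21.778$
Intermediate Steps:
$F{\left(R,r \right)} = - \frac{r}{9} - \frac{R^{2}}{9} - \frac{R r}{9}$ ($F{\left(R,r \right)} = - \frac{\left(R R + R r\right) + r}{9} = - \frac{\left(R^{2} + R r\right) + r}{9} = - \frac{r + R^{2} + R r}{9} = - \frac{r}{9} - \frac{R^{2}}{9} - \frac{R r}{9}$)
$7 F{\left(3,-4 \right)} V = 7 \left(\left(- \frac{1}{9}\right) \left(-4\right) - \frac{3^{2}}{9} - \frac{1}{3} \left(-4\right)\right) \left(-4\right) = 7 \left(\frac{4}{9} - 1 + \frac{4}{3}\right) \left(-4\right) = 7 \cdot \frac{7}{9} \left(-4\right) = \frac{49}{9} \left(-4\right) = - \frac{196}{9}$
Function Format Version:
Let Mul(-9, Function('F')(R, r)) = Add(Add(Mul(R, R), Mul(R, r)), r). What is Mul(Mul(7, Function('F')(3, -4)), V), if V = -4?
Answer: Rational(-196, 9) ≈ -21.778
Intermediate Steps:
Function('F')(R, r) = Add(Mul(Rational(-1, 9), r), Mul(Rational(-1, 9), Pow(R, 2)), Mul(Rational(-1, 9), R, r)) (Function('F')(R, r) = Mul(Rational(-1, 9), Add(Add(Mul(R, R), Mul(R, r)), r)) = Mul(Rational(-1, 9), Add(Add(Pow(R, 2), Mul(R, r)), r)) = Mul(Rational(-1, 9), Add(r, Pow(R, 2), Mul(R, r))) = Add(Mul(Rational(-1, 9), r), Mul(Rational(-1, 9), Pow(R, 2)), Mul(Rational(-1, 9), R, r)))
Mul(Mul(7, Function('F')(3, -4)), V) = Mul(Mul(7, Add(Mul(Rational(-1, 9), -4), Mul(Rational(-1, 9), Pow(3, 2)), Mul(Rational(-1, 9), 3, -4))), -4) = Mul(Mul(7, Add(Rational(4, 9), Mul(Rational(-1, 9), 9), Rational(4, 3))), -4) = Mul(Mul(7, Add(Rational(4, 9), -1, Rational(4, 3))), -4) = Mul(Mul(7, Rational(7, 9)), -4) = Mul(Rational(49, 9), -4) = Rational(-196, 9)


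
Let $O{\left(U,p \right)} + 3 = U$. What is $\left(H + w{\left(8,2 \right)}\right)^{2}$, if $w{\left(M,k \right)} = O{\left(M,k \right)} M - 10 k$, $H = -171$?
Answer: $22801$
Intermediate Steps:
$O{\left(U,p \right)} = -3 + U$
$w{\left(M,k \right)} = - 10 k + M \left(-3 + M\right)$ ($w{\left(M,k \right)} = \left(-3 + M\right) M - 10 k = M \left(-3 + M\right) - 10 k = - 10 k + M \left(-3 + M\right)$)
$\left(H + w{\left(8,2 \right)}\right)^{2} = \left(-171 + \left(\left(-10\right) 2 + 8 \left(-3 + 8\right)\right)\right)^{2} = \left(-171 + \left(-20 + 8 \cdot 5\right)\right)^{2} = \left(-171 + \left(-20 + 40\right)\right)^{2} = \left(-171 + 20\right)^{2} = \left(-151\right)^{2} = 22801$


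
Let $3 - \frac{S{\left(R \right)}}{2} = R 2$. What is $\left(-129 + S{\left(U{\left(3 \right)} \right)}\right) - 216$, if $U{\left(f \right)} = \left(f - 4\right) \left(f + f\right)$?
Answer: $-315$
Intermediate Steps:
$U{\left(f \right)} = 2 f \left(-4 + f\right)$ ($U{\left(f \right)} = \left(-4 + f\right) 2 f = 2 f \left(-4 + f\right)$)
$S{\left(R \right)} = 6 - 4 R$ ($S{\left(R \right)} = 6 - 2 R 2 = 6 - 2 \cdot 2 R = 6 - 4 R$)
$\left(-129 + S{\left(U{\left(3 \right)} \right)}\right) - 216 = \left(-129 - \left(-6 + 4 \cdot 2 \cdot 3 \left(-4 + 3\right)\right)\right) - 216 = \left(-129 - \left(-6 + 4 \cdot 2 \cdot 3 \left(-1\right)\right)\right) - 216 = \left(-129 + \left(6 - -24\right)\right) - 216 = \left(-129 + \left(6 + 24\right)\right) - 216 = \left(-129 + 30\right) - 216 = -99 - 216 = -315$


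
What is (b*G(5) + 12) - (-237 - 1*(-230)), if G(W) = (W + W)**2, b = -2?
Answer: -181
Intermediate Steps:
G(W) = 4*W**2 (G(W) = (2*W)**2 = 4*W**2)
(b*G(5) + 12) - (-237 - 1*(-230)) = (-8*5**2 + 12) - (-237 - 1*(-230)) = (-8*25 + 12) - (-237 + 230) = (-2*100 + 12) - 1*(-7) = (-200 + 12) + 7 = -188 + 7 = -181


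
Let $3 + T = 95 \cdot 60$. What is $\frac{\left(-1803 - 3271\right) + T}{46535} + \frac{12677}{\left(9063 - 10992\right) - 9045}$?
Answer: $- \frac{583087393}{510675090} \approx -1.1418$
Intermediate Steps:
$T = 5697$ ($T = -3 + 95 \cdot 60 = -3 + 5700 = 5697$)
$\frac{\left(-1803 - 3271\right) + T}{46535} + \frac{12677}{\left(9063 - 10992\right) - 9045} = \frac{\left(-1803 - 3271\right) + 5697}{46535} + \frac{12677}{\left(9063 - 10992\right) - 9045} = \left(-5074 + 5697\right) \frac{1}{46535} + \frac{12677}{-1929 - 9045} = 623 \cdot \frac{1}{46535} + \frac{12677}{-10974} = \frac{623}{46535} + 12677 \left(- \frac{1}{10974}\right) = \frac{623}{46535} - \frac{12677}{10974} = - \frac{583087393}{510675090}$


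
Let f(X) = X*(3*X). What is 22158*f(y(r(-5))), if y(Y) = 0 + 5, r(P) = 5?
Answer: 1661850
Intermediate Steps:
y(Y) = 5
f(X) = 3*X²
22158*f(y(r(-5))) = 22158*(3*5²) = 22158*(3*25) = 22158*75 = 1661850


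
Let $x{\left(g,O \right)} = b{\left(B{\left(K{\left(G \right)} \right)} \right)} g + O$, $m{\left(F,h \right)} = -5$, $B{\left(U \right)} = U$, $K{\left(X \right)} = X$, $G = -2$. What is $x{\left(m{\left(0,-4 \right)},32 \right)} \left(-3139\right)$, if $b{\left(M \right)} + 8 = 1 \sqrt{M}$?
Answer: $-226008 + 15695 i \sqrt{2} \approx -2.2601 \cdot 10^{5} + 22196.0 i$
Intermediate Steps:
$b{\left(M \right)} = -8 + \sqrt{M}$ ($b{\left(M \right)} = -8 + 1 \sqrt{M} = -8 + \sqrt{M}$)
$x{\left(g,O \right)} = O + g \left(-8 + i \sqrt{2}\right)$ ($x{\left(g,O \right)} = \left(-8 + \sqrt{-2}\right) g + O = \left(-8 + i \sqrt{2}\right) g + O = g \left(-8 + i \sqrt{2}\right) + O = O + g \left(-8 + i \sqrt{2}\right)$)
$x{\left(m{\left(0,-4 \right)},32 \right)} \left(-3139\right) = \left(32 - - 5 \left(8 - i \sqrt{2}\right)\right) \left(-3139\right) = \left(32 + \left(40 - 5 i \sqrt{2}\right)\right) \left(-3139\right) = \left(72 - 5 i \sqrt{2}\right) \left(-3139\right) = -226008 + 15695 i \sqrt{2}$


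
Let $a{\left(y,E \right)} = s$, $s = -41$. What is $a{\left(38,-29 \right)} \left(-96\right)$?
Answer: $3936$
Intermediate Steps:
$a{\left(y,E \right)} = -41$
$a{\left(38,-29 \right)} \left(-96\right) = \left(-41\right) \left(-96\right) = 3936$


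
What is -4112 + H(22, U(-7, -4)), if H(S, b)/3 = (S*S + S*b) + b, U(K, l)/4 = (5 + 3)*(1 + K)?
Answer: -15908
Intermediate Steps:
U(K, l) = 32 + 32*K (U(K, l) = 4*((5 + 3)*(1 + K)) = 4*(8*(1 + K)) = 4*(8 + 8*K) = 32 + 32*K)
H(S, b) = 3*b + 3*S² + 3*S*b (H(S, b) = 3*((S*S + S*b) + b) = 3*((S² + S*b) + b) = 3*(b + S² + S*b) = 3*b + 3*S² + 3*S*b)
-4112 + H(22, U(-7, -4)) = -4112 + (3*(32 + 32*(-7)) + 3*22² + 3*22*(32 + 32*(-7))) = -4112 + (3*(32 - 224) + 3*484 + 3*22*(32 - 224)) = -4112 + (3*(-192) + 1452 + 3*22*(-192)) = -4112 + (-576 + 1452 - 12672) = -4112 - 11796 = -15908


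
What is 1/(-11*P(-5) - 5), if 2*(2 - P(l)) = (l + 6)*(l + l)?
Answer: -1/82 ≈ -0.012195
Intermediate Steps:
P(l) = 2 - l*(6 + l) (P(l) = 2 - (l + 6)*(l + l)/2 = 2 - (6 + l)*2*l/2 = 2 - l*(6 + l))
1/(-11*P(-5) - 5) = 1/(-11*(2 - 1*(-5)**2 - 6*(-5)) - 5) = 1/(-11*(2 - 1*25 + 30) - 5) = 1/(-11*(2 - 25 + 30) - 5) = 1/(-11*7 - 5) = 1/(-77 - 5) = 1/(-82) = -1/82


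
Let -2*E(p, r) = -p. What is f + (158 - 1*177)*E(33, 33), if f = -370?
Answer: -1367/2 ≈ -683.50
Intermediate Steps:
E(p, r) = p/2 (E(p, r) = -(-1)*p/2 = p/2)
f + (158 - 1*177)*E(33, 33) = -370 + (158 - 1*177)*((1/2)*33) = -370 + (158 - 177)*(33/2) = -370 - 19*33/2 = -370 - 627/2 = -1367/2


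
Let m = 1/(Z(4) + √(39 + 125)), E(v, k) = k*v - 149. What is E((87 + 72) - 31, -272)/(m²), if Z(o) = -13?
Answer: -11643345 + 1818180*√41 ≈ -1312.6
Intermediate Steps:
E(v, k) = -149 + k*v
m = 1/(-13 + 2*√41) (m = 1/(-13 + √(39 + 125)) = 1/(-13 + √164) = 1/(-13 + 2*√41) ≈ -5.1612)
E((87 + 72) - 31, -272)/(m²) = (-149 - 272*((87 + 72) - 31))/((-13/5 - 2*√41/5)²) = (-149 - 272*(159 - 31))/(-13/5 - 2*√41/5)² = (-149 - 272*128)/(-13/5 - 2*√41/5)² = (-149 - 34816)/(-13/5 - 2*√41/5)² = -34965/(-13/5 - 2*√41/5)²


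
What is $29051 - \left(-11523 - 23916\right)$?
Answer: $64490$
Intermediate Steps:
$29051 - \left(-11523 - 23916\right) = 29051 - -35439 = 29051 + 35439 = 64490$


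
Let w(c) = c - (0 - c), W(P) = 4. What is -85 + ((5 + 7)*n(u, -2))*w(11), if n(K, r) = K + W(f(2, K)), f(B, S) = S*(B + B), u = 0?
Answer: 971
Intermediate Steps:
f(B, S) = 2*B*S (f(B, S) = S*(2*B) = 2*B*S)
n(K, r) = 4 + K (n(K, r) = K + 4 = 4 + K)
w(c) = 2*c (w(c) = c - (-1)*c = c + c = 2*c)
-85 + ((5 + 7)*n(u, -2))*w(11) = -85 + ((5 + 7)*(4 + 0))*(2*11) = -85 + (12*4)*22 = -85 + 48*22 = -85 + 1056 = 971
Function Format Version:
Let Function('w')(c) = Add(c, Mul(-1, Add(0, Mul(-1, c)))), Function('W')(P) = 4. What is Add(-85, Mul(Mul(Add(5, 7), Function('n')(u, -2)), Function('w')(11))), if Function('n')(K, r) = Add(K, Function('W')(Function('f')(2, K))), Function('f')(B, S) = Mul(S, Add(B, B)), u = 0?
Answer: 971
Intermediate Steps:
Function('f')(B, S) = Mul(2, B, S) (Function('f')(B, S) = Mul(S, Mul(2, B)) = Mul(2, B, S))
Function('n')(K, r) = Add(4, K) (Function('n')(K, r) = Add(K, 4) = Add(4, K))
Function('w')(c) = Mul(2, c) (Function('w')(c) = Add(c, Mul(-1, Mul(-1, c))) = Add(c, c) = Mul(2, c))
Add(-85, Mul(Mul(Add(5, 7), Function('n')(u, -2)), Function('w')(11))) = Add(-85, Mul(Mul(Add(5, 7), Add(4, 0)), Mul(2, 11))) = Add(-85, Mul(Mul(12, 4), 22)) = Add(-85, Mul(48, 22)) = Add(-85, 1056) = 971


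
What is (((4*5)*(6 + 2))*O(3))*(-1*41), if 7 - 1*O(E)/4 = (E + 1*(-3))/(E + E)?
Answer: -183680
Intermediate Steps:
O(E) = 28 - 2*(-3 + E)/E (O(E) = 28 - 4*(E + 1*(-3))/(E + E) = 28 - 4*(E - 3)/(2*E) = 28 - 4*(-3 + E)*1/(2*E) = 28 - 2*(-3 + E)/E)
(((4*5)*(6 + 2))*O(3))*(-1*41) = (((4*5)*(6 + 2))*(26 + 6/3))*(-1*41) = ((20*8)*(26 + 6*(1/3)))*(-41) = (160*(26 + 2))*(-41) = (160*28)*(-41) = 4480*(-41) = -183680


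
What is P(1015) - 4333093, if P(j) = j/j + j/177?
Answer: -766956269/177 ≈ -4.3331e+6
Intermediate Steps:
P(j) = 1 + j/177 (P(j) = 1 + j*(1/177) = 1 + j/177)
P(1015) - 4333093 = (1 + (1/177)*1015) - 4333093 = (1 + 1015/177) - 4333093 = 1192/177 - 4333093 = -766956269/177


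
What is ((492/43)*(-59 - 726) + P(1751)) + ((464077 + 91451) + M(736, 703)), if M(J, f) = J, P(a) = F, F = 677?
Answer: 23562243/43 ≈ 5.4796e+5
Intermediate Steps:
P(a) = 677
((492/43)*(-59 - 726) + P(1751)) + ((464077 + 91451) + M(736, 703)) = ((492/43)*(-59 - 726) + 677) + ((464077 + 91451) + 736) = ((492*(1/43))*(-785) + 677) + (555528 + 736) = ((492/43)*(-785) + 677) + 556264 = (-386220/43 + 677) + 556264 = -357109/43 + 556264 = 23562243/43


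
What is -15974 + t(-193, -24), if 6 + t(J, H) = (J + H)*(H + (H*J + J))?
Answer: -974035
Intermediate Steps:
t(J, H) = -6 + (H + J)*(H + J + H*J) (t(J, H) = -6 + (J + H)*(H + (H*J + J)) = -6 + (H + J)*(H + (J + H*J)) = -6 + (H + J)*(H + J + H*J))
-15974 + t(-193, -24) = -15974 + (-6 + (-24)**2 + (-193)**2 - 24*(-193)**2 - 193*(-24)**2 + 2*(-24)*(-193)) = -15974 + (-6 + 576 + 37249 - 24*37249 - 193*576 + 9264) = -15974 + (-6 + 576 + 37249 - 893976 - 111168 + 9264) = -15974 - 958061 = -974035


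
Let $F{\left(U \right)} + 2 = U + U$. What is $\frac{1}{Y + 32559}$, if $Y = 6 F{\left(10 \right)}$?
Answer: $\frac{1}{32667} \approx 3.0612 \cdot 10^{-5}$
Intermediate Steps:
$F{\left(U \right)} = -2 + 2 U$ ($F{\left(U \right)} = -2 + \left(U + U\right) = -2 + 2 U$)
$Y = 108$ ($Y = 6 \left(-2 + 2 \cdot 10\right) = 6 \left(-2 + 20\right) = 6 \cdot 18 = 108$)
$\frac{1}{Y + 32559} = \frac{1}{108 + 32559} = \frac{1}{32667}$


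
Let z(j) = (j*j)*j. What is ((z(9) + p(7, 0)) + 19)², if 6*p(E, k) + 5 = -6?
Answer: 20043529/36 ≈ 5.5677e+5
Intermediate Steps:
p(E, k) = -11/6 (p(E, k) = -⅚ + (⅙)*(-6) = -⅚ - 1 = -11/6)
z(j) = j³ (z(j) = j²*j = j³)
((z(9) + p(7, 0)) + 19)² = ((9³ - 11/6) + 19)² = ((729 - 11/6) + 19)² = (4363/6 + 19)² = (4477/6)² = 20043529/36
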